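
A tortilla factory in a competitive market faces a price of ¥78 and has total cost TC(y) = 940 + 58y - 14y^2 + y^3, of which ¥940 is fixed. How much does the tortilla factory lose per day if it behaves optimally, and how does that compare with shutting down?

Profit = -¥340 at y = 10

AVC = 58 - 14y + y^2; min AVC = ¥9 at y = 7. Since P = ¥78 ≥ min AVC, the firm produces.
With MC = 58 - 28y + 3y^2, P = MC on the upward-sloping part at y* = 10.
TR = 78·10 = 780. TC = 940 + 180 = 1120. Profit = 780 − 1120 = -¥340.
That loss of ¥340 beats the ¥940 the firm would lose by shutting down; producing recovers ¥600 of fixed cost.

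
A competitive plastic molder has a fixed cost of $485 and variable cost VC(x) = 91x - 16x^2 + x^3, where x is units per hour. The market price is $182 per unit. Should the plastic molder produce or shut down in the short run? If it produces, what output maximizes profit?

Produce at x = 13

Variable cost is VC = 91x - 16x^2 + x^3, so AVC = VC/x = 91 - 16x + x^2 and MC = dTC/dx = 91 - 32x + 3x^2.
The AVC parabola has its vertex at x = 16/2 = 8, where AVC = 91 - 16·8 + 8^2 = $27.
Since P = $182 ≥ min AVC = $27, price covers variable cost and the firm should produce.
Set P = MC: 182 = 91 - 32x + 3x^2 → -91 - 32x + 3x^2 = 0. The roots are x = -7/3 and x = 13; the profit-maximizing output is on the rising part of MC, so x* = 13.
Check: AVC at x = 13 is $52 ≤ P, so revenue covers variable cost.
Profit = P·x − TC = 182·13 − 1161 = $1205.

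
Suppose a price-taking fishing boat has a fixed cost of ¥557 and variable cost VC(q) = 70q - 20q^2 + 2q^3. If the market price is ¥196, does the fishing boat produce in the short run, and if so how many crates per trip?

Produce at q = 9

Strip out fixed cost: VC = 70q - 20q^2 + 2q^3. Then AVC = 70 - 20q + 2q^2 and MC = 70 - 40q + 6q^2.
The AVC parabola has its vertex at q = 20/4 = 5, where AVC = 70 - 20·5 + 2·5^2 = ¥20.
Because ¥196 ≥ ¥20, revenue can cover variable cost; the firm operates.
P = MC gives -126 - 40q + 6q^2 = 0, with roots -7/3 and 9. Take the larger (rising MC): q* = 9.
Check: AVC at q = 9 is ¥52 ≤ P, so revenue covers variable cost.
Profit = P·q − TC = 196·9 − 1025 = ¥739.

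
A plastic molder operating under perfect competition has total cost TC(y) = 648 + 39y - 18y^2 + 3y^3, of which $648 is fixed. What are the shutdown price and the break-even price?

AVC = 39 - 18y + 3y^2; minimized at y = 3, giving min AVC = $12. That is the shutdown price.
ATC = 648/y + 39 - 18y + 3y^2. Setting dATC/dy = −648/y^2 − 18 + 6y = 0 gives y = 6 (since 6·6^3 − 18·6^2 = 648).
min ATC = 648/6 + 39 − 18·6 + 3·6^2 = $147. That is the break-even price.
For $12 ≤ P < $147 the firm produces at a loss; below $12 it shuts down.

Shutdown price = $12; break-even price = $147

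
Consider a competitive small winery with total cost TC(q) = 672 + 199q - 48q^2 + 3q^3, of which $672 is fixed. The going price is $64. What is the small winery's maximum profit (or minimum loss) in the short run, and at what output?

AVC = 199 - 48q + 3q^2 has its minimum $7 at q = 8; price $64 clears that bar, so the firm operates.
MC = 199 - 96q + 9q^2. Setting P = MC and taking the root on the rising branch gives q* = 9.
TR = 64·9 = 576. TC = 672 + 90 = 762. Profit = 576 − 762 = -$186.
That loss of $186 beats the $672 the firm would lose by shutting down; producing recovers $486 of fixed cost.

Profit = -$186 at q = 9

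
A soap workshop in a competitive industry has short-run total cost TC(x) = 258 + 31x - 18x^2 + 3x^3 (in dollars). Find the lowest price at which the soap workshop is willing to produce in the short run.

The shutdown price is the minimum of AVC. VC = 31x - 18x^2 + 3x^3, so AVC = 31 - 18x + 3x^2.
At the minimum of AVC, MC = AVC. MC = 31 - 36x + 9x^2; setting MC = AVC gives 6x^2 - 18x = 0, so x = 3. min AVC = 4.
The firm shuts down for any P below $4.

$4 per unit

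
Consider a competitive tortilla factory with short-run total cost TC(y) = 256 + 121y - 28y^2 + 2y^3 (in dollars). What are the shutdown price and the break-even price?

AVC = 121 - 28y + 2y^2; minimized at y = 7, giving min AVC = $23. That is the shutdown price.
ATC = 256/y + 121 - 28y + 2y^2. Setting dATC/dy = −256/y^2 − 28 + 4y = 0 gives y = 8 (since 4·8^3 − 28·8^2 = 256).
min ATC = 256/8 + 121 − 28·8 + 2·8^2 = $57. That is the break-even price.
For $23 ≤ P < $57 the firm produces at a loss; below $23 it shuts down.

Shutdown price = $23; break-even price = $57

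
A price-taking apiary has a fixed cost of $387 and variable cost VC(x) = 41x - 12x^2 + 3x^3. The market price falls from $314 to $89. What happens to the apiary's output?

AVC = 41 - 12x + 3x^2, minimized at x = 2 where min AVC = $29. MC = 41 - 24x + 9x^2.
At P = $314 ≥ min AVC, set P = MC on the rising branch: x = 7.
At P = $89 ≥ min AVC, set P = MC: x = 4. The firm stays open but cuts output.

Output falls from 7 to 4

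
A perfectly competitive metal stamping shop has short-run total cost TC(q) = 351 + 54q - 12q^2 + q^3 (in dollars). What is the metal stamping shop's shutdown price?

$18 per unit

Short-run supply begins at min AVC. From VC = 54q - 12q^2 + q^3, AVC = 54 - 12q + q^2.
At the minimum of AVC, MC = AVC. MC = 54 - 24q + 3q^2; setting MC = AVC gives 2q^2 - 12q = 0, so q = 6. min AVC = 18.
So the shutdown price is $18.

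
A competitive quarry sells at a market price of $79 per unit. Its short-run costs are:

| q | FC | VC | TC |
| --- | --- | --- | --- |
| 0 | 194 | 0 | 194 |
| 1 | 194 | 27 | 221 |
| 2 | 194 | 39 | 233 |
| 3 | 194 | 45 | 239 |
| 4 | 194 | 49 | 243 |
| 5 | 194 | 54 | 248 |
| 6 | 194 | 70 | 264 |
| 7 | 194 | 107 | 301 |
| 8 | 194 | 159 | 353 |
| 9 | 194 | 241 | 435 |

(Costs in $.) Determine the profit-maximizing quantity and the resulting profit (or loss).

q = 8; profit = $279

Tabulate TR − TC: q=0: -194; q=1: -142; q=2: -75; q=3: -2; q=4: 73; q=5: 147; q=6: 210; q=7: 252; q=8: 279; q=9: 276.
Profit is maximized at q = 8. AVC there is 159/8 = $19.88 ≤ P, so producing beats shutting down (which would give -$194).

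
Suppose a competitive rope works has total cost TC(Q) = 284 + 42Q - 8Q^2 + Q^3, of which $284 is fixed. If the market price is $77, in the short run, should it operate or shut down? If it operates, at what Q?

Produce at Q = 7

Variable cost is VC = 42Q - 8Q^2 + Q^3, so AVC = VC/Q = 42 - 8Q + Q^2 and MC = dTC/dQ = 42 - 16Q + 3Q^2.
AVC hits its minimum where MC = AVC, at Q = 4, giving min AVC = 42 - 8·4 + 4^2 = $26.
Because $77 ≥ $26, revenue can cover variable cost; the firm operates.
Set P = MC: 77 = 42 - 16Q + 3Q^2 → -35 - 16Q + 3Q^2 = 0. The roots are Q = -5/3 and Q = 7; the profit-maximizing output is on the rising part of MC, so Q* = 7.
Check: AVC at Q = 7 is $35 ≤ P, so revenue covers variable cost.
Profit = P·Q − TC = 77·7 − 529 = $10.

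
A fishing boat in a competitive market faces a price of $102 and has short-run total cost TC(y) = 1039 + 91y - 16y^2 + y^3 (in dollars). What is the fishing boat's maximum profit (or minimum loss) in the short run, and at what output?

AVC = 91 - 16y + y^2; min AVC = $27 at y = 8. Since P = $102 ≥ min AVC, the firm produces.
With MC = 91 - 32y + 3y^2, P = MC on the upward-sloping part at y* = 11.
TR = 102·11 = 1122. TC = 1039 + 396 = 1435. Profit = 1122 − 1435 = -$313.
Shutting down would mean losing the fixed cost of $1039, so operating at a loss of $313 is better by $726.

Profit = -$313 at y = 11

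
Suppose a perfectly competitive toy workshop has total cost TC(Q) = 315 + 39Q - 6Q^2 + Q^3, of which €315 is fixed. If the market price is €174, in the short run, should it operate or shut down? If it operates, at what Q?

From TC, MC = TC'(Q) = 39 - 12Q + 3Q^2 and AVC = VC/Q = 39 - 6Q + Q^2.
AVC is minimized where dAVC/dQ = -6 + 2Q = 0, at Q = 3; min AVC = 39 - 6·3 + 3^2 = €30.
Since P = €174 ≥ min AVC = €30, price covers variable cost and the firm should produce.
Set P = MC: 174 = 39 - 12Q + 3Q^2 → -135 - 12Q + 3Q^2 = 0. The roots are Q = -5 and Q = 9; the profit-maximizing output is on the rising part of MC, so Q* = 9.
Check: AVC at Q = 9 is €66 ≤ P, so revenue covers variable cost.
Profit = P·Q − TC = 174·9 − 909 = €657.

Produce at Q = 9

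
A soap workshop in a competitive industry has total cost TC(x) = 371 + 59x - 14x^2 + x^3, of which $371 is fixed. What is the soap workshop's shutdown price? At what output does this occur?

$10 per unit, at x = 7

The firm shuts down when price falls below the minimum of average variable cost. AVC = VC/x = 59 - 14x + x^2.
dAVC/dx = -14 + 2x = 0 gives x = 7. min AVC = 59 - 14·7 + 7^2 = 10.
So the shutdown price is $10.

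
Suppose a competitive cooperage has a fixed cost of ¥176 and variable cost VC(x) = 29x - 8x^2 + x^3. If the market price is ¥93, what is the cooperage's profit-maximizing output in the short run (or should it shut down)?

From TC, MC = TC'(x) = 29 - 16x + 3x^2 and AVC = VC/x = 29 - 8x + x^2.
AVC hits its minimum where MC = AVC, at x = 4, giving min AVC = 29 - 8·4 + 4^2 = ¥13.
Because ¥93 ≥ ¥13, revenue can cover variable cost; the firm operates.
Solving P = MC: -64 - 16x + 3x^2 = 0 ⇒ x = -8/3 or 8. On the upward-sloping branch, x* = 8.
Check: AVC at x = 8 is ¥29 ≤ P, so revenue covers variable cost.
Profit = P·x − TC = 93·8 − 408 = ¥336.

Produce at x = 8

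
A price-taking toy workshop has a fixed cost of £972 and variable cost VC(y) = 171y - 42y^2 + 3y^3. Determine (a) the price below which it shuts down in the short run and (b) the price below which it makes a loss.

AVC = 171 - 42y + 3y^2; minimized at y = 7, giving min AVC = £24. That is the shutdown price.
ATC = 972/y + 171 - 42y + 3y^2. Setting dATC/dy = −972/y^2 − 42 + 6y = 0 gives y = 9 (since 6·9^3 − 42·9^2 = 972).
min ATC = 972/9 + 171 − 42·9 + 3·9^2 = £144. That is the break-even price.
Between these two prices the firm operates at a loss; above £144 it earns a profit.

Shutdown price = £24; break-even price = £144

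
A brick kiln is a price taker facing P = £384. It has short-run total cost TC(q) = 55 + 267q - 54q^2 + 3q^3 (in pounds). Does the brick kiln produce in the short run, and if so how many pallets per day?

Strip out fixed cost: VC = 267q - 54q^2 + 3q^3. Then AVC = 267 - 54q + 3q^2 and MC = 267 - 108q + 9q^2.
AVC hits its minimum where MC = AVC, at q = 9, giving min AVC = 267 - 54·9 + 3·9^2 = £24.
Because £384 ≥ £24, revenue can cover variable cost; the firm operates.
P = MC gives -117 - 108q + 9q^2 = 0, with roots -1 and 13. Take the larger (rising MC): q* = 13.
Check: AVC at q = 13 is £72 ≤ P, so revenue covers variable cost.
Profit = P·q − TC = 384·13 − 991 = £4001.

Produce at q = 13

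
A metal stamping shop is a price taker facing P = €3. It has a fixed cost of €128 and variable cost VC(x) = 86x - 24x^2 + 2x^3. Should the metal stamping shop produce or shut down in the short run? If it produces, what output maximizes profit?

Variable cost is VC = 86x - 24x^2 + 2x^3, so AVC = VC/x = 86 - 24x + 2x^2 and MC = dTC/dx = 86 - 48x + 6x^2.
AVC is minimized where dAVC/dx = -24 + 4x = 0, at x = 6; min AVC = 86 - 24·6 + 2·6^2 = €14.
P = €3 lies below min AVC = €14; no output level covers variable cost.
The firm minimizes its loss by shutting down and losing only its fixed cost of €128.

Shut down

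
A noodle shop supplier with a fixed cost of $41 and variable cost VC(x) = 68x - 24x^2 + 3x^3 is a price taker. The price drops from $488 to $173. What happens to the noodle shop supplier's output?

MC = 68 - 48x + 9x^2; the shutdown threshold is min AVC = $20 (at x = 4).
With P = $488 above the shutdown price, P = MC gives x = 10.
At P = $173 ≥ min AVC, set P = MC: x = 7. The firm stays open but cuts output.

Output falls from 10 to 7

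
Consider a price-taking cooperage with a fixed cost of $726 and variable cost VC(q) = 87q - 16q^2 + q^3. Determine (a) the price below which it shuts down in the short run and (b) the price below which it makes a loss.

AVC = 87 - 16q + q^2; minimized at q = 8, giving min AVC = $23. That is the shutdown price.
ATC = 726/q + 87 - 16q + q^2. Setting dATC/dq = −726/q^2 − 16 + 2q = 0 gives q = 11 (since 2·11^3 − 16·11^2 = 726).
min ATC = 726/11 + 87 − 16·11 + 11^2 = $98. That is the break-even price.
For $23 ≤ P < $98 the firm produces at a loss; below $23 it shuts down.

Shutdown price = $23; break-even price = $98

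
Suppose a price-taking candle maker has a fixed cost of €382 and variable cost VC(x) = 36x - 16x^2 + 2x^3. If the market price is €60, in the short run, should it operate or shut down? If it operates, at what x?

Variable cost is VC = 36x - 16x^2 + 2x^3, so AVC = VC/x = 36 - 16x + 2x^2 and MC = dTC/dx = 36 - 32x + 6x^2.
AVC is minimized where dAVC/dx = -16 + 4x = 0, at x = 4; min AVC = 36 - 16·4 + 2·4^2 = €4.
Since P = €60 ≥ min AVC = €4, price covers variable cost and the firm should produce.
Solving P = MC: -24 - 32x + 6x^2 = 0 ⇒ x = -2/3 or 6. On the upward-sloping branch, x* = 6.
Check: AVC at x = 6 is €12 ≤ P, so revenue covers variable cost.
Profit = P·x − TC = 60·6 − 454 = -€94, a loss, but smaller than the €382 fixed cost the firm would lose by shutting down.

Produce at x = 6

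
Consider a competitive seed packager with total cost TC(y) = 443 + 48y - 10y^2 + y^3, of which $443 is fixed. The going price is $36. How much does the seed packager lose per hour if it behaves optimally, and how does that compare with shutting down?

Profit = -$371 at y = 6

AVC = 48 - 10y + y^2 has its minimum $23 at y = 5; price $36 clears that bar, so the firm operates.
MC = 48 - 20y + 3y^2. Setting P = MC and taking the root on the rising branch gives y* = 6.
TR = 36·6 = 216. TC = 443 + 144 = 587. Profit = 216 − 587 = -$371.
By producing, the firm covers all variable cost plus $72 of fixed cost; shutting down would lose the full $443.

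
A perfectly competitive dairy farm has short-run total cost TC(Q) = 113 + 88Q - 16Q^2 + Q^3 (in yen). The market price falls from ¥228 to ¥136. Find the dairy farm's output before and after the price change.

Output falls from 14 to 12

AVC = 88 - 16Q + Q^2, minimized at Q = 8 where min AVC = ¥24. MC = 88 - 32Q + 3Q^2.
At P = ¥228 ≥ min AVC, set P = MC on the rising branch: Q = 14.
At P = ¥136 ≥ min AVC, set P = MC: Q = 12. The firm stays open but cuts output.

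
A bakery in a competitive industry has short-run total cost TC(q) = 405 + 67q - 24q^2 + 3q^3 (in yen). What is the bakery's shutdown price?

The shutdown price is the minimum of AVC. VC = 67q - 24q^2 + 3q^3, so AVC = 67 - 24q + 3q^2.
dAVC/dq = -24 + 6q = 0 gives q = 4. min AVC = 67 - 24·4 + 3·4^2 = 19.
The firm shuts down for any P below ¥19.

¥19 per unit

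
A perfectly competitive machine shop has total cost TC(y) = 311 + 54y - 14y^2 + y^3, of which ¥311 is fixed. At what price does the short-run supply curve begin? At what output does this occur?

Short-run supply begins at min AVC. From VC = 54y - 14y^2 + y^3, AVC = 54 - 14y + y^2.
At the minimum of AVC, MC = AVC. MC = 54 - 28y + 3y^2; setting MC = AVC gives 2y^2 - 14y = 0, so y = 7. min AVC = 5.
So the shutdown price is ¥5.

¥5 per unit, at y = 7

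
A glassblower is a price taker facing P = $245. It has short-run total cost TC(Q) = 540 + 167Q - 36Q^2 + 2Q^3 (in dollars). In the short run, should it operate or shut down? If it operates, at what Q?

Produce at Q = 13

Variable cost is VC = 167Q - 36Q^2 + 2Q^3, so AVC = VC/Q = 167 - 36Q + 2Q^2 and MC = dTC/dQ = 167 - 72Q + 6Q^2.
AVC hits its minimum where MC = AVC, at Q = 9, giving min AVC = 167 - 36·9 + 2·9^2 = $5.
P = $245 exceeds min AVC = $5, so the firm stays open.
P = MC gives -78 - 72Q + 6Q^2 = 0, with roots -1 and 13. Take the larger (rising MC): Q* = 13.
Check: AVC at Q = 13 is $37 ≤ P, so revenue covers variable cost.
Profit = P·Q − TC = 245·13 − 1021 = $2164.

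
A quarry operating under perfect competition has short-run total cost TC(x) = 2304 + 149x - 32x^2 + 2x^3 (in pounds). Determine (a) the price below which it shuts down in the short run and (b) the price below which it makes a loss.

Shutdown price = £21; break-even price = £245

Shutdown price = min AVC. AVC = 149 - 32x + 2x^2, with vertex at x = 8 and minimum £21.
ATC = 2304/x + 149 - 32x + 2x^2. Setting dATC/dx = −2304/x^2 − 32 + 4x = 0 gives x = 12 (since 4·12^3 − 32·12^2 = 2304).
min ATC = 2304/12 + 149 − 32·12 + 2·12^2 = £245. That is the break-even price.
Between these two prices the firm operates at a loss; above £245 it earns a profit.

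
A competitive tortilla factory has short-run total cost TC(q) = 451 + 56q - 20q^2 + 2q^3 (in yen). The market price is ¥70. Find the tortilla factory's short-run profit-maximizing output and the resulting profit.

AVC = 56 - 20q + 2q^2; min AVC = ¥6 at q = 5. Since P = ¥70 ≥ min AVC, the firm produces.
MC = 56 - 40q + 6q^2. Setting P = MC and taking the root on the rising branch gives q* = 7.
TR = 70·7 = 490. TC = 451 + 98 = 549. Profit = 490 − 549 = -¥59.
That loss of ¥59 beats the ¥451 the firm would lose by shutting down; producing recovers ¥392 of fixed cost.

Profit = -¥59 at q = 7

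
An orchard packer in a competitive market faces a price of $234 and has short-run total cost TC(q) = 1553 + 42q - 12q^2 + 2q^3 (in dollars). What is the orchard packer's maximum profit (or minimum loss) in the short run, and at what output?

Profit = -$273 at q = 8

AVC = 42 - 12q + 2q^2; min AVC = $24 at q = 3. Since P = $234 ≥ min AVC, the firm produces.
With MC = 42 - 24q + 6q^2, P = MC on the upward-sloping part at q* = 8.
TR = 234·8 = 1872. TC = 1553 + 592 = 2145. Profit = 1872 − 2145 = -$273.
Shutting down would mean losing the fixed cost of $1553, so operating at a loss of $273 is better by $1280.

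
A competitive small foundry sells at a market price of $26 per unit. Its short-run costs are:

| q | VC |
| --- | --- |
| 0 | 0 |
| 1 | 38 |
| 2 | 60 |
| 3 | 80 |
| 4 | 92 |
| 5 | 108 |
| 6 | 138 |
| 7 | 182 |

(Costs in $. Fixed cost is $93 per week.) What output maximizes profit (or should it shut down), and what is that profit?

q = 5; profit = -$71

Tabulate TR − TC: q=0: -93; q=1: -105; q=2: -101; q=3: -95; q=4: -81; q=5: -71; q=6: -75; q=7: -93.
Profit is maximized at q = 5. AVC there is 108/5 = $21.60 ≤ P, so producing beats shutting down (which would give -$93).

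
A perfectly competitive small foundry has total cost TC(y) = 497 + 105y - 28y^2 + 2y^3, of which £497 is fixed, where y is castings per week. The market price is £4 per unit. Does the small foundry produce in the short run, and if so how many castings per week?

Shut down

Variable cost is VC = 105y - 28y^2 + 2y^3, so AVC = VC/y = 105 - 28y + 2y^2 and MC = dTC/dy = 105 - 56y + 6y^2.
The AVC parabola has its vertex at y = 28/4 = 7, where AVC = 105 - 28·7 + 2·7^2 = £7.
With P < min AVC (£4 < £7), every unit sold adds to the loss.
The firm minimizes its loss by shutting down and losing only its fixed cost of £497.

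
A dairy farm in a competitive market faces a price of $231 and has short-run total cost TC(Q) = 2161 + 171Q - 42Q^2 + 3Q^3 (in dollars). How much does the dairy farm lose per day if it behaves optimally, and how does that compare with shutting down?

AVC = 171 - 42Q + 3Q^2 has its minimum $24 at Q = 7; price $231 clears that bar, so the firm operates.
With MC = 171 - 84Q + 9Q^2, P = MC on the upward-sloping part at Q* = 10.
TR = 231·10 = 2310. TC = 2161 + 510 = 2671. Profit = 2310 − 2671 = -$361.
By producing, the firm covers all variable cost plus $1800 of fixed cost; shutting down would lose the full $2161.

Profit = -$361 at Q = 10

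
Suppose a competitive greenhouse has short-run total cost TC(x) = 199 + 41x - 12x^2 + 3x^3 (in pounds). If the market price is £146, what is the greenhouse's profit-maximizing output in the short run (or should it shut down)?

Produce at x = 5

Variable cost is VC = 41x - 12x^2 + 3x^3, so AVC = VC/x = 41 - 12x + 3x^2 and MC = dTC/dx = 41 - 24x + 9x^2.
AVC hits its minimum where MC = AVC, at x = 2, giving min AVC = 41 - 12·2 + 3·2^2 = £29.
P = £146 exceeds min AVC = £29, so the firm stays open.
P = MC gives -105 - 24x + 9x^2 = 0, with roots -7/3 and 5. Take the larger (rising MC): x* = 5.
Check: AVC at x = 5 is £56 ≤ P, so revenue covers variable cost.
Profit = P·x − TC = 146·5 − 479 = £251.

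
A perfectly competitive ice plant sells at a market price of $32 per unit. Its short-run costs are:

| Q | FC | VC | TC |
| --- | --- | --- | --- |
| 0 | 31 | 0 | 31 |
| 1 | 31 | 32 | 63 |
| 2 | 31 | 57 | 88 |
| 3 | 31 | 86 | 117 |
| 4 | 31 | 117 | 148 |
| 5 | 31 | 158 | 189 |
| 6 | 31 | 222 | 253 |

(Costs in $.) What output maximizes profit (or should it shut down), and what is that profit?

Q = 4; profit = -$20

Compute π = P·Q − TC at each output: Q=0: -31; Q=1: -31; Q=2: -24; Q=3: -21; Q=4: -20; Q=5: -29; Q=6: -61.
Profit is maximized at Q = 4. AVC there is 117/4 = $29.25 ≤ P, so producing beats shutting down (which would give -$31).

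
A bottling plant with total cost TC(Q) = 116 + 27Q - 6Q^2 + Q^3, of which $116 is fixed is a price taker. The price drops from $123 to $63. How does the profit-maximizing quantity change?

MC = 27 - 12Q + 3Q^2; the shutdown threshold is min AVC = $18 (at Q = 3).
At P = $123 ≥ min AVC, set P = MC on the rising branch: Q = 8.
At P = $63 ≥ min AVC, set P = MC: Q = 6. The firm stays open but cuts output.

Output falls from 8 to 6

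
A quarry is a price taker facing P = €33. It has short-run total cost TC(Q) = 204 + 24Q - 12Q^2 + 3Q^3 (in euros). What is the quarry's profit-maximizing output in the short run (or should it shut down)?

Produce at Q = 3

Strip out fixed cost: VC = 24Q - 12Q^2 + 3Q^3. Then AVC = 24 - 12Q + 3Q^2 and MC = 24 - 24Q + 9Q^2.
AVC is minimized where dAVC/dQ = -12 + 6Q = 0, at Q = 2; min AVC = 24 - 12·2 + 3·2^2 = €12.
Since P = €33 ≥ min AVC = €12, price covers variable cost and the firm should produce.
Set P = MC: 33 = 24 - 24Q + 9Q^2 → -9 - 24Q + 9Q^2 = 0. The roots are Q = -1/3 and Q = 3; the profit-maximizing output is on the rising part of MC, so Q* = 3.
Check: AVC at Q = 3 is €15 ≤ P, so revenue covers variable cost.
Profit = P·Q − TC = 33·3 − 249 = -€150, a loss, but smaller than the €204 fixed cost the firm would lose by shutting down.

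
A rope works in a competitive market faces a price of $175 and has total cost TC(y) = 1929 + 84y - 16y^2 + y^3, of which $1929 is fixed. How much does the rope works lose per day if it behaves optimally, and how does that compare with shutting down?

Profit = -$239 at y = 13

AVC = 84 - 16y + y^2 has its minimum $20 at y = 8; price $175 clears that bar, so the firm operates.
MC = 84 - 32y + 3y^2. Setting P = MC and taking the root on the rising branch gives y* = 13.
TR = 175·13 = 2275. TC = 1929 + 585 = 2514. Profit = 2275 − 2514 = -$239.
Shutting down would mean losing the fixed cost of $1929, so operating at a loss of $239 is better by $1690.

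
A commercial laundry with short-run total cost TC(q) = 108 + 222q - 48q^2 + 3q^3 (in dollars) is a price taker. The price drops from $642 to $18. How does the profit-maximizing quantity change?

MC = 222 - 96q + 9q^2; the shutdown threshold is min AVC = $30 (at q = 8).
With P = $642 above the shutdown price, P = MC gives q = 14.
At P = $18 < min AVC = $30, price no longer covers variable cost at any output, so the firm shuts down: q = 0.

Output falls from 14 to 0 (the firm shuts down)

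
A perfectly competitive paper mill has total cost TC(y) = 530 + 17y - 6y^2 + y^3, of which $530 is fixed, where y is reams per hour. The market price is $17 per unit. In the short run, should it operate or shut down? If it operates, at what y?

From TC, MC = TC'(y) = 17 - 12y + 3y^2 and AVC = VC/y = 17 - 6y + y^2.
The AVC parabola has its vertex at y = 6/2 = 3, where AVC = 17 - 6·3 + 3^2 = $8.
Because $17 ≥ $8, revenue can cover variable cost; the firm operates.
P = MC gives -12y + 3y^2 = 0, with roots 0 and 4. Take the larger (rising MC): y* = 4.
Check: AVC at y = 4 is $9 ≤ P, so revenue covers variable cost.
Profit = P·y − TC = 17·4 − 566 = -$498, a loss, but smaller than the $530 fixed cost the firm would lose by shutting down.

Produce at y = 4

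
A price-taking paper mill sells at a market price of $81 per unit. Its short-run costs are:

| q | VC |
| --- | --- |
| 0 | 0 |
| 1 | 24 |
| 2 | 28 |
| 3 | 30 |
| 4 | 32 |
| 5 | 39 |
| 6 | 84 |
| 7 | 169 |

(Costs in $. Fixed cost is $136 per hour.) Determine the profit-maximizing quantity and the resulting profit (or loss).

q = 6; profit = $266

Compute π = P·q − TC at each output: q=0: -136; q=1: -79; q=2: -2; q=3: 77; q=4: 156; q=5: 230; q=6: 266; q=7: 262.
Profit is maximized at q = 6. AVC there is 84/6 = $14 ≤ P, so producing beats shutting down (which would give -$136).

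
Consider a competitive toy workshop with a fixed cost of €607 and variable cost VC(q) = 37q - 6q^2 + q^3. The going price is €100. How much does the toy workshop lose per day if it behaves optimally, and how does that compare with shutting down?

Profit = -€215 at q = 7

AVC = 37 - 6q + q^2; min AVC = €28 at q = 3. Since P = €100 ≥ min AVC, the firm produces.
With MC = 37 - 12q + 3q^2, P = MC on the upward-sloping part at q* = 7.
TR = 100·7 = 700. TC = 607 + 308 = 915. Profit = 700 − 915 = -€215.
By producing, the firm covers all variable cost plus €392 of fixed cost; shutting down would lose the full €607.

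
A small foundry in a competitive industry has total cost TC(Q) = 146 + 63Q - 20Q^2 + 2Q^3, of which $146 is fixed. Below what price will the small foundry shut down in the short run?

$13 per unit

Short-run supply begins at min AVC. From VC = 63Q - 20Q^2 + 2Q^3, AVC = 63 - 20Q + 2Q^2.
At the minimum of AVC, MC = AVC. MC = 63 - 40Q + 6Q^2; setting MC = AVC gives 4Q^2 - 20Q = 0, so Q = 5. min AVC = 13.
The firm shuts down for any P below $13.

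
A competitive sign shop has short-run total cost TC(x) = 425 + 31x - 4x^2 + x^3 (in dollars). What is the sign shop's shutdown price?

$27 per unit

Short-run supply begins at min AVC. From VC = 31x - 4x^2 + x^3, AVC = 31 - 4x + x^2.
At the minimum of AVC, MC = AVC. MC = 31 - 8x + 3x^2; setting MC = AVC gives 2x^2 - 4x = 0, so x = 2. min AVC = 27.
So the shutdown price is $27.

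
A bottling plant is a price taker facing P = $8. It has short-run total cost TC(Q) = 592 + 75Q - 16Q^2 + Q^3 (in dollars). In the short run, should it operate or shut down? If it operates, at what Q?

Strip out fixed cost: VC = 75Q - 16Q^2 + Q^3. Then AVC = 75 - 16Q + Q^2 and MC = 75 - 32Q + 3Q^2.
The AVC parabola has its vertex at Q = 16/2 = 8, where AVC = 75 - 16·8 + 8^2 = $11.
P = $8 lies below min AVC = $11; no output level covers variable cost.
The firm minimizes its loss by shutting down and losing only its fixed cost of $592.

Shut down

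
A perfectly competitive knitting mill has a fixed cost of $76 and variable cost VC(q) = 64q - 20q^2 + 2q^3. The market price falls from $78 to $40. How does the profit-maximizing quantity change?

AVC = 64 - 20q + 2q^2, minimized at q = 5 where min AVC = $14. MC = 64 - 40q + 6q^2.
At P = $78 ≥ min AVC, set P = MC on the rising branch: q = 7.
At P = $40 ≥ min AVC, set P = MC: q = 6. The firm stays open but cuts output.

Output falls from 7 to 6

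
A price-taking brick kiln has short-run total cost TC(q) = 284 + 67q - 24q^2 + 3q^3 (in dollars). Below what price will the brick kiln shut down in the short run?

$19 per unit

The firm shuts down when price falls below the minimum of average variable cost. AVC = VC/q = 67 - 24q + 3q^2.
At the minimum of AVC, MC = AVC. MC = 67 - 48q + 9q^2; setting MC = AVC gives 6q^2 - 24q = 0, so q = 4. min AVC = 19.
For P < $19 the firm produces nothing.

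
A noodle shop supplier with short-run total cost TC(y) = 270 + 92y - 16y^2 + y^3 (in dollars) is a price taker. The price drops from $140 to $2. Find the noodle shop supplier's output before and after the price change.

MC = 92 - 32y + 3y^2; the shutdown threshold is min AVC = $28 (at y = 8).
With P = $140 above the shutdown price, P = MC gives y = 12.
At P = $2 < min AVC = $28, price no longer covers variable cost at any output, so the firm shuts down: y = 0.

Output falls from 12 to 0 (the firm shuts down)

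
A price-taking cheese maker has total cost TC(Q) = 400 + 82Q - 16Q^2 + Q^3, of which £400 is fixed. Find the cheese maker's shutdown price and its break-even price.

AVC = 82 - 16Q + Q^2; minimized at Q = 8, giving min AVC = £18. That is the shutdown price.
ATC = 400/Q + 82 - 16Q + Q^2. Setting dATC/dQ = −400/Q^2 − 16 + 2Q = 0 gives Q = 10 (since 2·10^3 − 16·10^2 = 400).
min ATC = 400/10 + 82 − 16·10 + 10^2 = £62. That is the break-even price.
Between these two prices the firm operates at a loss; above £62 it earns a profit.

Shutdown price = £18; break-even price = £62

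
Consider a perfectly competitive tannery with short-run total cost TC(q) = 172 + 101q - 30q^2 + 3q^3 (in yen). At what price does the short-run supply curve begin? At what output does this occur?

¥26 per unit, at q = 5

The firm shuts down when price falls below the minimum of average variable cost. AVC = VC/q = 101 - 30q + 3q^2.
dAVC/dq = -30 + 6q = 0 gives q = 5. min AVC = 101 - 30·5 + 3·5^2 = 26.
So the shutdown price is ¥26.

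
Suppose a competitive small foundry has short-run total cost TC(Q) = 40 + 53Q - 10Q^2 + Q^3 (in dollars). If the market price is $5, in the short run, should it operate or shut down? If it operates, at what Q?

Shut down

Variable cost is VC = 53Q - 10Q^2 + Q^3, so AVC = VC/Q = 53 - 10Q + Q^2 and MC = dTC/dQ = 53 - 20Q + 3Q^2.
The AVC parabola has its vertex at Q = 10/2 = 5, where AVC = 53 - 10·5 + 5^2 = $28.
With P < min AVC ($5 < $28), every unit sold adds to the loss.
Shutting down limits the loss to fixed cost, $40.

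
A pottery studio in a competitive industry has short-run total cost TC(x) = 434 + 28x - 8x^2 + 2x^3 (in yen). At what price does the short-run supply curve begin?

¥20 per unit

Short-run supply begins at min AVC. From VC = 28x - 8x^2 + 2x^3, AVC = 28 - 8x + 2x^2.
dAVC/dx = -8 + 4x = 0 gives x = 2. min AVC = 28 - 8·2 + 2·2^2 = 20.
For P < ¥20 the firm produces nothing.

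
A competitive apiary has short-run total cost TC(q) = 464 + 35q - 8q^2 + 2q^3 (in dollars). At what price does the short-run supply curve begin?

$27 per unit

The firm shuts down when price falls below the minimum of average variable cost. AVC = VC/q = 35 - 8q + 2q^2.
At the minimum of AVC, MC = AVC. MC = 35 - 16q + 6q^2; setting MC = AVC gives 4q^2 - 8q = 0, so q = 2. min AVC = 27.
So the shutdown price is $27.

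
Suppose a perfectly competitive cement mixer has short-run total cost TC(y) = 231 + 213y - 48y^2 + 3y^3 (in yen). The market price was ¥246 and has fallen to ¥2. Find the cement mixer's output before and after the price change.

AVC = 213 - 48y + 3y^2, minimized at y = 8 where min AVC = ¥21. MC = 213 - 96y + 9y^2.
At P = ¥246 ≥ min AVC, set P = MC on the rising branch: y = 11.
At P = ¥2 < min AVC = ¥21, price no longer covers variable cost at any output, so the firm shuts down: y = 0.

Output falls from 11 to 0 (the firm shuts down)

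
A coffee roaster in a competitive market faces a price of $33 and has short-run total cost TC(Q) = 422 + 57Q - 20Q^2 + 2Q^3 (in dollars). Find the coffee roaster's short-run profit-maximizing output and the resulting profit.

Profit = -$278 at Q = 6

AVC = 57 - 20Q + 2Q^2 has its minimum $7 at Q = 5; price $33 clears that bar, so the firm operates.
With MC = 57 - 40Q + 6Q^2, P = MC on the upward-sloping part at Q* = 6.
TR = 33·6 = 198. TC = 422 + 54 = 476. Profit = 198 − 476 = -$278.
By producing, the firm covers all variable cost plus $144 of fixed cost; shutting down would lose the full $422.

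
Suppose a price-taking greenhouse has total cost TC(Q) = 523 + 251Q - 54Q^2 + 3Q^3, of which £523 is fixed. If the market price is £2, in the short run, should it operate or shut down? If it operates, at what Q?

From TC, MC = TC'(Q) = 251 - 108Q + 9Q^2 and AVC = VC/Q = 251 - 54Q + 3Q^2.
The AVC parabola has its vertex at Q = 54/6 = 9, where AVC = 251 - 54·9 + 3·9^2 = £8.
Since P = £2 < min AVC = £8, price fails to cover variable cost at any output.
Shutting down limits the loss to fixed cost, £523.

Shut down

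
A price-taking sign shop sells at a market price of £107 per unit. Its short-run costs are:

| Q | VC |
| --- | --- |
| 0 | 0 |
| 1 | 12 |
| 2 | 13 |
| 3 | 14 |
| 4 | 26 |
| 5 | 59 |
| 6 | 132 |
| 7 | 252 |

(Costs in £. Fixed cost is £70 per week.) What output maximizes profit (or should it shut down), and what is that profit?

Q = 6; profit = £440

Compute π = P·Q − TC at each output: Q=0: -70; Q=1: 25; Q=2: 131; Q=3: 237; Q=4: 332; Q=5: 406; Q=6: 440; Q=7: 427.
Profit is maximized at Q = 6. AVC there is 132/6 = £22 ≤ P, so producing beats shutting down (which would give -£70).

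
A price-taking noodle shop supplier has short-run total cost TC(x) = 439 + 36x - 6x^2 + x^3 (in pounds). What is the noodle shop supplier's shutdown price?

The firm shuts down when price falls below the minimum of average variable cost. AVC = VC/x = 36 - 6x + x^2.
dAVC/dx = -6 + 2x = 0 gives x = 3. min AVC = 36 - 6·3 + 3^2 = 27.
So the shutdown price is £27.

£27 per unit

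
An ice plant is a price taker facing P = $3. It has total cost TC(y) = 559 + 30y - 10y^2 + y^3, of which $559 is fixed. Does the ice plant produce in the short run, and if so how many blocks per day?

Variable cost is VC = 30y - 10y^2 + y^3, so AVC = VC/y = 30 - 10y + y^2 and MC = dTC/dy = 30 - 20y + 3y^2.
AVC hits its minimum where MC = AVC, at y = 5, giving min AVC = 30 - 10·5 + 5^2 = $5.
P = $3 lies below min AVC = $5; no output level covers variable cost.
Best response: produce nothing and absorb the $559 fixed cost.

Shut down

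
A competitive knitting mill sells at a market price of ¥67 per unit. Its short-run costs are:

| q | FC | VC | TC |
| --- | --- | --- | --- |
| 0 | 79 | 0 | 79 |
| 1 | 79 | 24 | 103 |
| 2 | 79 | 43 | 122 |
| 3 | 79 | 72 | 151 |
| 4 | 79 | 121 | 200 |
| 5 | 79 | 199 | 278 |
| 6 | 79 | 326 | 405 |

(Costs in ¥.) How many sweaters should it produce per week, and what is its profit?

Tabulate TR − TC: q=0: -79; q=1: -36; q=2: 12; q=3: 50; q=4: 68; q=5: 57; q=6: -3.
Profit is maximized at q = 4. AVC there is 121/4 = ¥30.25 ≤ P, so producing beats shutting down (which would give -¥79).

q = 4; profit = ¥68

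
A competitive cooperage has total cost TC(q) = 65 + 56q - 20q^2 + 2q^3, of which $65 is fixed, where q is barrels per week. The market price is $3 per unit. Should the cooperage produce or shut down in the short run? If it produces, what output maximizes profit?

Strip out fixed cost: VC = 56q - 20q^2 + 2q^3. Then AVC = 56 - 20q + 2q^2 and MC = 56 - 40q + 6q^2.
The AVC parabola has its vertex at q = 20/4 = 5, where AVC = 56 - 20·5 + 2·5^2 = $6.
Since P = $3 < min AVC = $6, price fails to cover variable cost at any output.
Shutting down limits the loss to fixed cost, $65.

Shut down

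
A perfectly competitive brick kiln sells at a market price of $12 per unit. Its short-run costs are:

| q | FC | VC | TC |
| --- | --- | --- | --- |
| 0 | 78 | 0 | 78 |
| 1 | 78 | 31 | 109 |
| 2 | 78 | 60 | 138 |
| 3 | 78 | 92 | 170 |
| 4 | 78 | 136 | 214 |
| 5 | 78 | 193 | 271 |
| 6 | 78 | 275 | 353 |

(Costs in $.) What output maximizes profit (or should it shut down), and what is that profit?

Tabulate TR − TC: q=0: -78; q=1: -97; q=2: -114; q=3: -134; q=4: -166; q=5: -211; q=6: -281.
Profit is highest at q = 0. Equivalently, the lowest AVC in the table is 60/2 ≈ $30 at q = 2, and P = $12 falls below it — price never covers variable cost, so the firm shuts down and loses only its fixed cost.

q = 0 (shut down); profit = -$78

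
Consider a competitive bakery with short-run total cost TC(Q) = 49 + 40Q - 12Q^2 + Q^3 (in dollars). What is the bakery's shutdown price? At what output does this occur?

$4 per unit, at Q = 6

The firm shuts down when price falls below the minimum of average variable cost. AVC = VC/Q = 40 - 12Q + Q^2.
At the minimum of AVC, MC = AVC. MC = 40 - 24Q + 3Q^2; setting MC = AVC gives 2Q^2 - 12Q = 0, so Q = 6. min AVC = 4.
So the shutdown price is $4.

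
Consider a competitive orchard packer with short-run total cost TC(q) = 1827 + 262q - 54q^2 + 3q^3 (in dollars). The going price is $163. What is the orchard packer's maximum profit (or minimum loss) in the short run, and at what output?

AVC = 262 - 54q + 3q^2; min AVC = $19 at q = 9. Since P = $163 ≥ min AVC, the firm produces.
With MC = 262 - 108q + 9q^2, P = MC on the upward-sloping part at q* = 11.
TR = 163·11 = 1793. TC = 1827 + 341 = 2168. Profit = 1793 − 2168 = -$375.
By producing, the firm covers all variable cost plus $1452 of fixed cost; shutting down would lose the full $1827.

Profit = -$375 at q = 11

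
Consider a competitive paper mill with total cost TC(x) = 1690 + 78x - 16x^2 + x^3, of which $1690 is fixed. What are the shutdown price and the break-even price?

AVC = 78 - 16x + x^2; minimized at x = 8, giving min AVC = $14. That is the shutdown price.
ATC = 1690/x + 78 - 16x + x^2. Setting dATC/dx = −1690/x^2 − 16 + 2x = 0 gives x = 13 (since 2·13^3 − 16·13^2 = 1690).
min ATC = 1690/13 + 78 − 16·13 + 13^2 = $169. That is the break-even price.
For $14 ≤ P < $169 the firm produces at a loss; below $14 it shuts down.

Shutdown price = $14; break-even price = $169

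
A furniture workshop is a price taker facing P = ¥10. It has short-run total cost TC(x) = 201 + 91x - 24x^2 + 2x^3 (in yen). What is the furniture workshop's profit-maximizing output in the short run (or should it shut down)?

Shut down

Strip out fixed cost: VC = 91x - 24x^2 + 2x^3. Then AVC = 91 - 24x + 2x^2 and MC = 91 - 48x + 6x^2.
AVC hits its minimum where MC = AVC, at x = 6, giving min AVC = 91 - 24·6 + 2·6^2 = ¥19.
Since P = ¥10 < min AVC = ¥19, price fails to cover variable cost at any output.
Shutting down limits the loss to fixed cost, ¥201.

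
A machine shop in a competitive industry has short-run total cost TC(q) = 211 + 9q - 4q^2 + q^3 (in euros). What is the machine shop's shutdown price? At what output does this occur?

€5 per unit, at q = 2

Short-run supply begins at min AVC. From VC = 9q - 4q^2 + q^3, AVC = 9 - 4q + q^2.
At the minimum of AVC, MC = AVC. MC = 9 - 8q + 3q^2; setting MC = AVC gives 2q^2 - 4q = 0, so q = 2. min AVC = 5.
So the shutdown price is €5.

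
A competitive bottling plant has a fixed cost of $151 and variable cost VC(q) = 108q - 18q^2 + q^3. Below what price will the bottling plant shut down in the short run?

$27 per unit

The shutdown price is the minimum of AVC. VC = 108q - 18q^2 + q^3, so AVC = 108 - 18q + q^2.
dAVC/dq = -18 + 2q = 0 gives q = 9. min AVC = 108 - 18·9 + 9^2 = 27.
For P < $27 the firm produces nothing.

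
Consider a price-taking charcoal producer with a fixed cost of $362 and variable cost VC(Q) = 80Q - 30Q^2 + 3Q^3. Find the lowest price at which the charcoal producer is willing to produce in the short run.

The firm shuts down when price falls below the minimum of average variable cost. AVC = VC/Q = 80 - 30Q + 3Q^2.
dAVC/dQ = -30 + 6Q = 0 gives Q = 5. min AVC = 80 - 30·5 + 3·5^2 = 5.
For P < $5 the firm produces nothing.

$5 per unit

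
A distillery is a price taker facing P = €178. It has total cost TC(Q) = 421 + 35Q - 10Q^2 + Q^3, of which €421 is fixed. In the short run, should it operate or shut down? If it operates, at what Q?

Produce at Q = 11

Strip out fixed cost: VC = 35Q - 10Q^2 + Q^3. Then AVC = 35 - 10Q + Q^2 and MC = 35 - 20Q + 3Q^2.
AVC is minimized where dAVC/dQ = -10 + 2Q = 0, at Q = 5; min AVC = 35 - 10·5 + 5^2 = €10.
Since P = €178 ≥ min AVC = €10, price covers variable cost and the firm should produce.
Set P = MC: 178 = 35 - 20Q + 3Q^2 → -143 - 20Q + 3Q^2 = 0. The roots are Q = -13/3 and Q = 11; the profit-maximizing output is on the rising part of MC, so Q* = 11.
Check: AVC at Q = 11 is €46 ≤ P, so revenue covers variable cost.
Profit = P·Q − TC = 178·11 − 927 = €1031.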